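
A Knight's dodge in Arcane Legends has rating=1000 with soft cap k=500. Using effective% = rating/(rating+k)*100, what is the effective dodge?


effective% = rating / (rating + k) * 100
= 1000 / (1000 + 500) * 100
= 1000 / 1500 * 100
= 0.666667 * 100
= 66.67%

66.67%


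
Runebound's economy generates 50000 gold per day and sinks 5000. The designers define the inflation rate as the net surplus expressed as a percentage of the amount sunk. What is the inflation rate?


Net gold = 50000 - 5000 = 45000
Inflation rate = net / sunk * 100 = 45000 / 5000 * 100
= 9.0 * 100
= 900.00%

900.00%


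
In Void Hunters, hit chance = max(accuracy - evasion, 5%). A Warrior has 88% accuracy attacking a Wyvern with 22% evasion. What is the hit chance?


accuracy - evasion = 88 - 22 = 66
Apply floor: max(66, 5) = 66
Hit chance = 66%

66%


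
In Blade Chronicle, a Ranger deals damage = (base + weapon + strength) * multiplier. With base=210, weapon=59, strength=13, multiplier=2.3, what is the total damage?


Sum base + weapon + str = 210 + 59 + 13 = 282
Multiply by 2.3:
282 * 2.3 = 648.6

648.6 damage


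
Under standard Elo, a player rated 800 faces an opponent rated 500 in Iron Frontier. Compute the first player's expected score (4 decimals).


Elo expected score: Ea = 1/(1 + 10^((Rb-Ra)/400))
Rb - Ra = 500 - 800 = -300
(Rb-Ra)/400 = -300/400 = -0.75
10^-0.75 = 0.177828
Ea = 1/(1 + 0.177828) = 1/1.177828 = 0.8490

0.8490


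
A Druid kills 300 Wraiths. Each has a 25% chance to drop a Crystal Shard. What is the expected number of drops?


Expected drops = kills * (drop_rate / 100)
= 300 * (25 / 100)
= 300 * 0.25
= 75.0

75.0 drops


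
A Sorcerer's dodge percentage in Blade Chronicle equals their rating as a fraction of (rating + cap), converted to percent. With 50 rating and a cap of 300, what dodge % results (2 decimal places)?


dodge% = 50 / (50 + 300) * 100
= 50 / 350 * 100
= 0.142857 * 100
= 14.29%

14.29%


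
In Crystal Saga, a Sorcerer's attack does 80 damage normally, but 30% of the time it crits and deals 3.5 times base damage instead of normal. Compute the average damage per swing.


E[dmg] = base * (1 + crit_chance * (crit_mult - 1))
cc as decimal = 30/100 = 0.3
cm - 1 = 3.5 - 1 = 2.5
Bonus factor = 0.3 * 2.5 = 0.75
Total multiplier = 1 + 0.75 = 1.75
Expected damage = 80 * 1.75 = 140.00

140.00 damage


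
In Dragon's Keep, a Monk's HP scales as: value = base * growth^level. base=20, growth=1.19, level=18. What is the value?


value = base * growth^level
= 20 * 1.19^18
= 20 * 22.900518
= 458.01

458.01 HP


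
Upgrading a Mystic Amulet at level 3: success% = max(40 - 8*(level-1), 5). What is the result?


raw_rate = 40 - 8 * (3 - 1)
= 40 - 8 * 2
= 40 - 16
= 24
Apply floor: max(24, 5) = 24%

24%


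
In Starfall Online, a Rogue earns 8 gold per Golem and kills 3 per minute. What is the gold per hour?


Gold per minute = 8 * 3 = 24
Gold per hour = 24 * 60 = 1440

1440 gold/hour


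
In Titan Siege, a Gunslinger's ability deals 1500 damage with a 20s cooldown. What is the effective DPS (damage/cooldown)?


DPS = damage / cooldown
= 1500 / 20
= 75.00

75.00 DPS


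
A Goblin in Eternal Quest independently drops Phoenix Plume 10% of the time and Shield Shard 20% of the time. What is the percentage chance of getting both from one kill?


For independent events, P(both) = P(A) * P(B)
= 10% * 20%
= 200 / 100 %
= 2.0%

2.0%


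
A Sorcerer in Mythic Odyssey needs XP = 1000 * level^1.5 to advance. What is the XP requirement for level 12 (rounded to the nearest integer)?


XP = 1000 * level^1.5
Substitute level = 12:
XP = 1000 * 12^1.5
= 1000 * 41.5692
= 41569

41569 XP


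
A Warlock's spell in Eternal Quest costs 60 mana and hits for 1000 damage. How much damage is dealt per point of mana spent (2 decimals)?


Efficiency = damage / mana
= 1000 / 60
= 16.67

16.67 dmg/mana


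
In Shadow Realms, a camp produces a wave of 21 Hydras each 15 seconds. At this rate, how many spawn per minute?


Spawns per minute = count * (60 / interval)
= 21 * (60 / 15)
= 21 * 4.0
= 84.0

84.0 per minute


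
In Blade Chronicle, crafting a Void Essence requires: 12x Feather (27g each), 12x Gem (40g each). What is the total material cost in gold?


Cost breakdown:
  Feather: 12 * 27 = 324
  Gem: 12 * 40 = 480
Total = 324 + 480 = 804

804 gold


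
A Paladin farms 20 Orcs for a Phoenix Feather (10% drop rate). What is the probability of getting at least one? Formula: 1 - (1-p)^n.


P(at least one) = 1 - P(none) = 1 - (1-p)^n
p = 10/100 = 0.1
1 - p = 0.9
(1 - p)^20 = 0.9^20 = 0.121577
P(at least one) = 1 - 0.121577 = 0.8784

0.8784


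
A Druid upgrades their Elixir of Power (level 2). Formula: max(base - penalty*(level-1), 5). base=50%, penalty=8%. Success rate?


raw_rate = 50 - 8 * (2 - 1)
= 50 - 8 * 1
= 50 - 8
= 42
Apply floor: max(42, 5) = 42%

42%


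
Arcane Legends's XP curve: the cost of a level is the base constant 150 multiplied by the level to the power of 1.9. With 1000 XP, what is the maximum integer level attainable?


XP = 150 * level^1.9, so level = (XP / 150)^(1/1.9)
= (1000 / 150)^(1/1.9)
= 6.6667^0.5263
= 2.7142
Floor: level = 2

level 2


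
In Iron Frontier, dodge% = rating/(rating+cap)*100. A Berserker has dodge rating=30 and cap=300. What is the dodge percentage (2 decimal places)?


dodge% = 30 / (30 + 300) * 100
= 30 / 330 * 100
= 0.090909 * 100
= 9.09%

9.09%


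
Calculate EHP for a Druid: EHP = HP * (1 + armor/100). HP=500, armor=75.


EHP = 500 * (1 + 75/100)
= 500 * (1 + 0.75)
= 500 * 1.75
= 875.0

875.0 EHP


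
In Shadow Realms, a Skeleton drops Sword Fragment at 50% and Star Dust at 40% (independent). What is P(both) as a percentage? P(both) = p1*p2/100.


For independent events, P(both) = P(A) * P(B)
= 50% * 40%
= 2000 / 100 %
= 20.0%

20.0%


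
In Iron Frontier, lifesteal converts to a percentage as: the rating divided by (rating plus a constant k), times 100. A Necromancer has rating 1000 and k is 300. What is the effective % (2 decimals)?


effective% = rating / (rating + k) * 100
= 1000 / (1000 + 300) * 100
= 1000 / 1300 * 100
= 0.769231 * 100
= 76.92%

76.92%


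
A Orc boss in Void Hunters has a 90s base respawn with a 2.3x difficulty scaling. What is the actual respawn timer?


Respawn time = base * multiplier
= 90 * 2.3
= 207.0 seconds

207.0 seconds


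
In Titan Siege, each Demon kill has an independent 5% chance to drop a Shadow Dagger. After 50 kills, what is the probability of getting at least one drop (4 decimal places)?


P(at least one) = 1 - P(none) = 1 - (1-p)^n
p = 5/100 = 0.05
1 - p = 0.95
(1 - p)^50 = 0.95^50 = 0.076945
P(at least one) = 1 - 0.076945 = 0.9231

0.9231


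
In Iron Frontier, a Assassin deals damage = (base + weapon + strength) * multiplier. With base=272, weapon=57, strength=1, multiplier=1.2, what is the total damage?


Sum base + weapon + str = 272 + 57 + 1 = 330
Multiply by 1.2:
330 * 1.2 = 396.0

396.0 damage


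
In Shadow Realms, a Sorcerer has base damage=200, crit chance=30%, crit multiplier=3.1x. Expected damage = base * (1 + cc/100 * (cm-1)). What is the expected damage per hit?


E[dmg] = base * (1 + crit_chance * (crit_mult - 1))
cc as decimal = 30/100 = 0.3
cm - 1 = 3.1 - 1 = 2.1
Bonus factor = 0.3 * 2.1 = 0.63
Total multiplier = 1 + 0.63 = 1.63
Expected damage = 200 * 1.63 = 326.00

326.00 damage


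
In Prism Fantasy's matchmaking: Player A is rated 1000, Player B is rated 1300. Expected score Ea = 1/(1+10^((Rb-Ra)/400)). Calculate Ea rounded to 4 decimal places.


Elo expected score: Ea = 1/(1 + 10^((Rb-Ra)/400))
Rb - Ra = 1300 - 1000 = 300
(Rb-Ra)/400 = 300/400 = 0.75
10^0.75 = 5.623413
Ea = 1/(1 + 5.623413) = 1/6.623413 = 0.1510

0.1510


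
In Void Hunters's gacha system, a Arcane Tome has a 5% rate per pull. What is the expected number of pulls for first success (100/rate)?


Expected pulls for a geometric distribution = 1/p = 100 / rate%
= 100 / 5
= 20.0

20.0 pulls


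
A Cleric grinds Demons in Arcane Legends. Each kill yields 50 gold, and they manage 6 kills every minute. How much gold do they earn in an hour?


Gold per minute = 50 * 6 = 300
Gold per hour = 300 * 60 = 18000

18000 gold/hour


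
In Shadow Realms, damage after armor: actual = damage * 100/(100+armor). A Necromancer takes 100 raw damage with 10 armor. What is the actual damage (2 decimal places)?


actual = 100 * 100 / (100 + 10)
= 100 * 100 / 110
= 10000 / 110
= 90.91

90.91 damage


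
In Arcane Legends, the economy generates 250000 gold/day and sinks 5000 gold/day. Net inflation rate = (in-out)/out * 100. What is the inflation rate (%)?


Net gold = 250000 - 5000 = 245000
Inflation rate = net / sunk * 100 = 245000 / 5000 * 100
= 49.0 * 100
= 4900.00%

4900.00%


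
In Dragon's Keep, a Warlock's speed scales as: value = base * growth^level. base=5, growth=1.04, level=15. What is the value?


value = base * growth^level
= 5 * 1.04^15
= 5 * 1.800944
= 9.00

9.00 speed


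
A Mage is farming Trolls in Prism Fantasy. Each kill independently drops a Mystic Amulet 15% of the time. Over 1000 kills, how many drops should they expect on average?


Expected drops = kills * (drop_rate / 100)
= 1000 * (15 / 100)
= 1000 * 0.15
= 150.0

150.0 drops


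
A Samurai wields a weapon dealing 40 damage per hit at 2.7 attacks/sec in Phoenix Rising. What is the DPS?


DPS = damage * attack_speed
= 40 * 2.7
= 108.0

108.0 DPS


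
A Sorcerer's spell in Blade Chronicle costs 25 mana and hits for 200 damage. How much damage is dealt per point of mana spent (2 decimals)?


Efficiency = damage / mana
= 200 / 25
= 8.00

8.00 dmg/mana


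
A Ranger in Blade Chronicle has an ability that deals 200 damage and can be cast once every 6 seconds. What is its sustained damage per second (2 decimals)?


DPS = damage / cooldown
= 200 / 6
= 33.33

33.33 DPS


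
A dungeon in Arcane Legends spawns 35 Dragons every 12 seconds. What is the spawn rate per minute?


Spawns per minute = count * (60 / interval)
= 35 * (60 / 12)
= 35 * 5.0
= 175.0

175.0 per minute


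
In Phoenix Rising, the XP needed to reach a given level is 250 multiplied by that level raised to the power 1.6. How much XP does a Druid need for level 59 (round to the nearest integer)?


XP = 250 * level^1.6
Substitute level = 59:
XP = 250 * 59^1.6
= 250 * 681.339
= 170335

170335 XP


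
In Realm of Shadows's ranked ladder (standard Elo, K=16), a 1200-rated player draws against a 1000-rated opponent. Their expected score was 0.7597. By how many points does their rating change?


Elo update: delta = K * (S - Ea), where S = 0.5 (draws)
S - Ea = 0.5 - 0.7597 = -0.2597
Rating change = 16 * -0.2597
= -4.16

-4.16 rating points


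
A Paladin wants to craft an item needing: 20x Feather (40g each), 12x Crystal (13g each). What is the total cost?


Cost breakdown:
  Feather: 20 * 40 = 800
  Crystal: 12 * 13 = 156
Total = 800 + 156 = 956

956 gold


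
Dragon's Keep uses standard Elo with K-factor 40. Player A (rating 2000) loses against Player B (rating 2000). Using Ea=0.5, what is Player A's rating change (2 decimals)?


Elo update: delta = K * (S - Ea), where S = 0 (loses)
S - Ea = 0 - 0.5 = -0.5
Rating change = 40 * -0.5
= -20.00

-20.00 rating points


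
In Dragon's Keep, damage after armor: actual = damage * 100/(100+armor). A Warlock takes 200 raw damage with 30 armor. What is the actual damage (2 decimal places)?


actual = 200 * 100 / (100 + 30)
= 200 * 100 / 130
= 20000 / 130
= 153.85

153.85 damage


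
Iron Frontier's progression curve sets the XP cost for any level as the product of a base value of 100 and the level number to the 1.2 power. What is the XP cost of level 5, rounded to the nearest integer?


XP = 100 * level^1.2
Substitute level = 5:
XP = 100 * 5^1.2
= 100 * 6.8986
= 690

690 XP


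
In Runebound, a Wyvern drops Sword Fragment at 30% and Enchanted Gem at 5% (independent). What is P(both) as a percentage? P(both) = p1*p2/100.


For independent events, P(both) = P(A) * P(B)
= 30% * 5%
= 150 / 100 %
= 1.5%

1.5%


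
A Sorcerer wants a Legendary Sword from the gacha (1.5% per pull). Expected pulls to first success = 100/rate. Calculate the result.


Expected pulls for a geometric distribution = 1/p = 100 / rate%
= 100 / 1.5
= 66.67

66.67 pulls


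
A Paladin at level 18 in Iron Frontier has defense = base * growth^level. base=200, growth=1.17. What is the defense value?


value = base * growth^level
= 200 * 1.17^18
= 200 * 16.878953
= 3375.79

3375.79 defense


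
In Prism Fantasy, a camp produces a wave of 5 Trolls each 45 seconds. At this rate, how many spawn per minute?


Spawns per minute = count * (60 / interval)
= 5 * (60 / 45)
= 5 * 1.3333
= 6.67

6.67 per minute


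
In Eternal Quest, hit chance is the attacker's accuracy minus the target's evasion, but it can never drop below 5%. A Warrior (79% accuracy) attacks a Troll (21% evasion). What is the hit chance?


accuracy - evasion = 79 - 21 = 58
Apply floor: max(58, 5) = 58
Hit chance = 58%

58%


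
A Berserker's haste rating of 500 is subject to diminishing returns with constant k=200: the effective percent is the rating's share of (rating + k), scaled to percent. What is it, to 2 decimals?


effective% = rating / (rating + k) * 100
= 500 / (500 + 200) * 100
= 500 / 700 * 100
= 0.714286 * 100
= 71.43%

71.43%


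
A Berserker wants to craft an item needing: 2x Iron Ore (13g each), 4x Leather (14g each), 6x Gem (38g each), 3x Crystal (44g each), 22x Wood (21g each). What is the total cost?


Cost breakdown:
  Iron Ore: 2 * 13 = 26
  Leather: 4 * 14 = 56
  Gem: 6 * 38 = 228
  Crystal: 3 * 44 = 132
  Wood: 22 * 21 = 462
Total = 26 + 56 + 228 + 132 + 462 = 904

904 gold


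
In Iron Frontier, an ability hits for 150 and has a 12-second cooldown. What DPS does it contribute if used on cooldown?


DPS = damage / cooldown
= 150 / 12
= 12.50

12.50 DPS


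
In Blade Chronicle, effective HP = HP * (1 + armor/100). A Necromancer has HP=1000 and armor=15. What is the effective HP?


EHP = 1000 * (1 + 15/100)
= 1000 * (1 + 0.15)
= 1000 * 1.15
= 1150.0

1150.0 EHP


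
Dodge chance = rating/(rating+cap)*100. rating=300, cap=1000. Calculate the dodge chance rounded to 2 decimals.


dodge% = 300 / (300 + 1000) * 100
= 300 / 1300 * 100
= 0.230769 * 100
= 23.08%

23.08%


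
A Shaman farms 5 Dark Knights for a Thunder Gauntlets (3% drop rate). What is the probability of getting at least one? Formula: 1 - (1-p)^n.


P(at least one) = 1 - P(none) = 1 - (1-p)^n
p = 3/100 = 0.03
1 - p = 0.97
(1 - p)^5 = 0.97^5 = 0.858734
P(at least one) = 1 - 0.858734 = 0.1413

0.1413


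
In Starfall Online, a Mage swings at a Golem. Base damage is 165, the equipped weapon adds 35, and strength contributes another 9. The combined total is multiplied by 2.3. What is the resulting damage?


Sum base + weapon + str = 165 + 35 + 9 = 209
Multiply by 2.3:
209 * 2.3 = 480.7

480.7 damage


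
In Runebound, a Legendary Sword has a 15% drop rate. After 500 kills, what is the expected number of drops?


Expected drops = kills * (drop_rate / 100)
= 500 * (15 / 100)
= 500 * 0.15
= 75.0

75.0 drops


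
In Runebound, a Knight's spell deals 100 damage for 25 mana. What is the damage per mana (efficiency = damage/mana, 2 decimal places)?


Efficiency = damage / mana
= 100 / 25
= 4.00

4.00 dmg/mana


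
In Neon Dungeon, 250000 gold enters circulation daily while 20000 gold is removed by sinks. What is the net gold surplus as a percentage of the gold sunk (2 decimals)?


Net gold = 250000 - 20000 = 230000
Inflation rate = net / sunk * 100 = 230000 / 20000 * 100
= 11.5 * 100
= 1150.00%

1150.00%


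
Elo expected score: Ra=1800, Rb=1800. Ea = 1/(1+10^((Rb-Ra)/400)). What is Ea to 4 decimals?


Elo expected score: Ea = 1/(1 + 10^((Rb-Ra)/400))
Rb - Ra = 1800 - 1800 = 0
(Rb-Ra)/400 = 0/400 = 0.0
10^0.0 = 1.0
Ea = 1/(1 + 1.0) = 1/2.0 = 0.5000

0.5000


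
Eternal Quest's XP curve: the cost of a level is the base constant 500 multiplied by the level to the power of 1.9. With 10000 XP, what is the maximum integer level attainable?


XP = 500 * level^1.9, so level = (XP / 500)^(1/1.9)
= (10000 / 500)^(1/1.9)
= 20.0^0.5263
= 4.839
Floor: level = 4

level 4


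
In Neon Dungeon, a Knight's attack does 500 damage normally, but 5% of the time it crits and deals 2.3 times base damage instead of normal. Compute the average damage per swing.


E[dmg] = base * (1 + crit_chance * (crit_mult - 1))
cc as decimal = 5/100 = 0.05
cm - 1 = 2.3 - 1 = 1.3
Bonus factor = 0.05 * 1.3 = 0.065
Total multiplier = 1 + 0.065 = 1.065
Expected damage = 500 * 1.065 = 532.50

532.50 damage


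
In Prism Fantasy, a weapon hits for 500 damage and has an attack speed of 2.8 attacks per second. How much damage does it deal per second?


DPS = damage * attack_speed
= 500 * 2.8
= 1400.0

1400.0 DPS


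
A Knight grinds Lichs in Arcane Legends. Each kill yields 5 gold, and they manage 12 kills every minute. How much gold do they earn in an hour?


Gold per minute = 5 * 12 = 60
Gold per hour = 60 * 60 = 3600

3600 gold/hour


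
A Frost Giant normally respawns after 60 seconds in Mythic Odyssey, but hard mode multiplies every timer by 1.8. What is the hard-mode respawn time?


Respawn time = base * multiplier
= 60 * 1.8
= 108.0 seconds

108.0 seconds


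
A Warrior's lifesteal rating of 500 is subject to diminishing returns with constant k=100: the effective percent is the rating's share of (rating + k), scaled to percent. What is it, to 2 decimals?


effective% = rating / (rating + k) * 100
= 500 / (500 + 100) * 100
= 500 / 600 * 100
= 0.833333 * 100
= 83.33%

83.33%


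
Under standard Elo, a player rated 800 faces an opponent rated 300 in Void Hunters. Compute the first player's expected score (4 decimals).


Elo expected score: Ea = 1/(1 + 10^((Rb-Ra)/400))
Rb - Ra = 300 - 800 = -500
(Rb-Ra)/400 = -500/400 = -1.25
10^-1.25 = 0.056234
Ea = 1/(1 + 0.056234) = 1/1.056234 = 0.9468

0.9468


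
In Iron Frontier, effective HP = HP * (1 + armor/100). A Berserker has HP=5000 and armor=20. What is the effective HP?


EHP = 5000 * (1 + 20/100)
= 5000 * (1 + 0.2)
= 5000 * 1.2
= 6000.0

6000.0 EHP


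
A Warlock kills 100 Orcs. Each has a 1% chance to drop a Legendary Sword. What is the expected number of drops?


Expected drops = kills * (drop_rate / 100)
= 100 * (1 / 100)
= 100 * 0.01
= 1.0

1.0 drops


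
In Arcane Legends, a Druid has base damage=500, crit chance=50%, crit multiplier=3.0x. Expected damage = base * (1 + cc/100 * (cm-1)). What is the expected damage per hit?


E[dmg] = base * (1 + crit_chance * (crit_mult - 1))
cc as decimal = 50/100 = 0.5
cm - 1 = 3.0 - 1 = 2.0
Bonus factor = 0.5 * 2.0 = 1.0
Total multiplier = 1 + 1.0 = 2.0
Expected damage = 500 * 2.0 = 1000.00

1000.00 damage


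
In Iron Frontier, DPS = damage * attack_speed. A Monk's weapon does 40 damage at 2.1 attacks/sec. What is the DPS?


DPS = damage * attack_speed
= 40 * 2.1
= 84.0

84.0 DPS


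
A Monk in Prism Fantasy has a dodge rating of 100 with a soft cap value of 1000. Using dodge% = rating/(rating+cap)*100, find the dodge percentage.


dodge% = 100 / (100 + 1000) * 100
= 100 / 1100 * 100
= 0.090909 * 100
= 9.09%

9.09%


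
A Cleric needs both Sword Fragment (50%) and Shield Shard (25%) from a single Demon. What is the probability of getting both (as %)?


For independent events, P(both) = P(A) * P(B)
= 50% * 25%
= 1250 / 100 %
= 12.5%

12.5%


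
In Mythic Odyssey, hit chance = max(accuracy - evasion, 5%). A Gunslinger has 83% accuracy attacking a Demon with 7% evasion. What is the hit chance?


accuracy - evasion = 83 - 7 = 76
Apply floor: max(76, 5) = 76
Hit chance = 76%

76%


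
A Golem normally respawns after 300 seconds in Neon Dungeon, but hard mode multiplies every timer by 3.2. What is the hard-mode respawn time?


Respawn time = base * multiplier
= 300 * 3.2
= 960.0 seconds

960.0 seconds


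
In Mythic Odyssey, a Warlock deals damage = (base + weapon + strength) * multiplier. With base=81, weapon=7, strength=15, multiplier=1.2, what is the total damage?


Sum base + weapon + str = 81 + 7 + 15 = 103
Multiply by 1.2:
103 * 1.2 = 123.6

123.6 damage


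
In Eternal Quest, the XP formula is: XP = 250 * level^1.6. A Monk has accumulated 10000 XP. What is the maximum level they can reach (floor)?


XP = 250 * level^1.6, so level = (XP / 250)^(1/1.6)
= (10000 / 250)^(1/1.6)
= 40.0^0.625
= 10.0297
Floor: level = 10

level 10


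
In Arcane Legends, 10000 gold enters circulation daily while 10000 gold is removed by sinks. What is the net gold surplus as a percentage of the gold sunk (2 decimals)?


Net gold = 10000 - 10000 = 0
Inflation rate = net / sunk * 100 = 0 / 10000 * 100
= 0.0 * 100
= 0.00%

0.00%


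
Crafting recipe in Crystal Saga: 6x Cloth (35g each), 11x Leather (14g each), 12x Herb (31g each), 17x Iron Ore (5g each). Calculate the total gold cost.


Cost breakdown:
  Cloth: 6 * 35 = 210
  Leather: 11 * 14 = 154
  Herb: 12 * 31 = 372
  Iron Ore: 17 * 5 = 85
Total = 210 + 154 + 372 + 85 = 821

821 gold


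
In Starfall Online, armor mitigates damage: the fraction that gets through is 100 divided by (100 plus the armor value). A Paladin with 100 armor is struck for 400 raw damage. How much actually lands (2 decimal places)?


actual = 400 * 100 / (100 + 100)
= 400 * 100 / 200
= 40000 / 200
= 200.00

200.00 damage


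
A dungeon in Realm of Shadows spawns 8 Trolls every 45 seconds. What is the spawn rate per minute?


Spawns per minute = count * (60 / interval)
= 8 * (60 / 45)
= 8 * 1.3333
= 10.67

10.67 per minute


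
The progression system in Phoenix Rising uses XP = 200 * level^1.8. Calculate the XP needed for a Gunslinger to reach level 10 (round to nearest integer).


XP = 200 * level^1.8
Substitute level = 10:
XP = 200 * 10^1.8
= 200 * 63.0957
= 12619

12619 XP


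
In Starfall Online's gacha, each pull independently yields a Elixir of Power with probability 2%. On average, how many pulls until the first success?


Expected pulls for a geometric distribution = 1/p = 100 / rate%
= 100 / 2
= 50.0

50.0 pulls


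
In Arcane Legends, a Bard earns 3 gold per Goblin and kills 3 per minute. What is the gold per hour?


Gold per minute = 3 * 3 = 9
Gold per hour = 9 * 60 = 540

540 gold/hour


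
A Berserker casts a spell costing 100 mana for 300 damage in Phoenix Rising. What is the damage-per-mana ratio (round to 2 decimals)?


Efficiency = damage / mana
= 300 / 100
= 3.00

3.00 dmg/mana


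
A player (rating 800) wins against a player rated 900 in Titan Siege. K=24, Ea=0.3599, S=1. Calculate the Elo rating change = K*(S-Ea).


Elo update: delta = K * (S - Ea), where S = 1 (wins)
S - Ea = 1 - 0.3599 = 0.6401
Rating change = 24 * 0.6401
= 15.36

15.36 rating points


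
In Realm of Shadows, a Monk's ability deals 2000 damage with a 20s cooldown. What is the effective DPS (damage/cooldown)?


DPS = damage / cooldown
= 2000 / 20
= 100.00

100.00 DPS


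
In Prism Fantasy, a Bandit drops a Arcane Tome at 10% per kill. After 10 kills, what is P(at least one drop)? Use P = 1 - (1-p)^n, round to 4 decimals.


P(at least one) = 1 - P(none) = 1 - (1-p)^n
p = 10/100 = 0.1
1 - p = 0.9
(1 - p)^10 = 0.9^10 = 0.348678
P(at least one) = 1 - 0.348678 = 0.6513

0.6513


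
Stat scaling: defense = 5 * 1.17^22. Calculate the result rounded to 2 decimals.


value = base * growth^level
= 5 * 1.17^22
= 5 * 31.629255
= 158.15

158.15 defense


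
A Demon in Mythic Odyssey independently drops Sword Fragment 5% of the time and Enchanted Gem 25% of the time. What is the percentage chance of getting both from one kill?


For independent events, P(both) = P(A) * P(B)
= 5% * 25%
= 125 / 100 %
= 1.25%

1.25%


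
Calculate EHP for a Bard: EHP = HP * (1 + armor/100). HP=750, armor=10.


EHP = 750 * (1 + 10/100)
= 750 * (1 + 0.1)
= 750 * 1.1
= 825.0

825.0 EHP


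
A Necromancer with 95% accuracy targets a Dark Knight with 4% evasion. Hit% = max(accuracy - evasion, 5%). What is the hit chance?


accuracy - evasion = 95 - 4 = 91
Apply floor: max(91, 5) = 91
Hit chance = 91%

91%


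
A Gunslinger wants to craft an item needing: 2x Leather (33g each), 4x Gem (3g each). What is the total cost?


Cost breakdown:
  Leather: 2 * 33 = 66
  Gem: 4 * 3 = 12
Total = 66 + 12 = 78

78 gold


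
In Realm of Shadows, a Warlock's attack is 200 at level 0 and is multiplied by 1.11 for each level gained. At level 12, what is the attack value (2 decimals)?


value = base * growth^level
= 200 * 1.11^12
= 200 * 3.498451
= 699.69

699.69 attack


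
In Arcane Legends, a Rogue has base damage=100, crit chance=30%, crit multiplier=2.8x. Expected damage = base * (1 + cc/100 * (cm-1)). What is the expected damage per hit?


E[dmg] = base * (1 + crit_chance * (crit_mult - 1))
cc as decimal = 30/100 = 0.3
cm - 1 = 2.8 - 1 = 1.8
Bonus factor = 0.3 * 1.8 = 0.54
Total multiplier = 1 + 0.54 = 1.54
Expected damage = 100 * 1.54 = 154.00

154.00 damage


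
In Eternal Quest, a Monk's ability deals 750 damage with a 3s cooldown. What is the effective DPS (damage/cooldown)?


DPS = damage / cooldown
= 750 / 3
= 250.00

250.00 DPS


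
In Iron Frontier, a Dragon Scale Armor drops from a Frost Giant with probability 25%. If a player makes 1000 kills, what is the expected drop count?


Expected drops = kills * (drop_rate / 100)
= 1000 * (25 / 100)
= 1000 * 0.25
= 250.0

250.0 drops


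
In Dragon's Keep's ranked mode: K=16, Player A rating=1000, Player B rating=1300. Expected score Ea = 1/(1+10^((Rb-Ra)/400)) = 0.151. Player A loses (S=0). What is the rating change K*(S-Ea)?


Elo update: delta = K * (S - Ea), where S = 0 (loses)
S - Ea = 0 - 0.151 = -0.151
Rating change = 16 * -0.151
= -2.42

-2.42 rating points


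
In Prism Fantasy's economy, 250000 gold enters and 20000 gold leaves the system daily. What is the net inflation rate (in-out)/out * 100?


Net gold = 250000 - 20000 = 230000
Inflation rate = net / sunk * 100 = 230000 / 20000 * 100
= 11.5 * 100
= 1150.00%

1150.00%


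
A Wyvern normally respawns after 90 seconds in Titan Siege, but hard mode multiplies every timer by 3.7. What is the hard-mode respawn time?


Respawn time = base * multiplier
= 90 * 3.7
= 333.0 seconds

333.0 seconds


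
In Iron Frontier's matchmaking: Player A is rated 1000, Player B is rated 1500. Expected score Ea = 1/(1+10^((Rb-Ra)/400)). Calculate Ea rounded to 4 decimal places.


Elo expected score: Ea = 1/(1 + 10^((Rb-Ra)/400))
Rb - Ra = 1500 - 1000 = 500
(Rb-Ra)/400 = 500/400 = 1.25
10^1.25 = 17.782794
Ea = 1/(1 + 17.782794) = 1/18.782794 = 0.0532

0.0532


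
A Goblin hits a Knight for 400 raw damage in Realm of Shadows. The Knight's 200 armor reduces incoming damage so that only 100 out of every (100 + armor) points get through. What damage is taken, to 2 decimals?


actual = 400 * 100 / (100 + 200)
= 400 * 100 / 300
= 40000 / 300
= 133.33

133.33 damage


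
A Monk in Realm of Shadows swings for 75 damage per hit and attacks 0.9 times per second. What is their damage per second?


DPS = damage * attack_speed
= 75 * 0.9
= 67.5

67.5 DPS


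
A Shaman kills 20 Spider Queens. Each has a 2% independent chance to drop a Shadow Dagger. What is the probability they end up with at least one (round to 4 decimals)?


P(at least one) = 1 - P(none) = 1 - (1-p)^n
p = 2/100 = 0.02
1 - p = 0.98
(1 - p)^20 = 0.98^20 = 0.667608
P(at least one) = 1 - 0.667608 = 0.3324

0.3324


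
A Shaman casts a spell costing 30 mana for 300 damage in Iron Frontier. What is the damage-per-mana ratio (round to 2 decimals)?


Efficiency = damage / mana
= 300 / 30
= 10.00

10.00 dmg/mana


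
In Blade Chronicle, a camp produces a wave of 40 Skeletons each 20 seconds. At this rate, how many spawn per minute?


Spawns per minute = count * (60 / interval)
= 40 * (60 / 20)
= 40 * 3.0
= 120.0

120.0 per minute


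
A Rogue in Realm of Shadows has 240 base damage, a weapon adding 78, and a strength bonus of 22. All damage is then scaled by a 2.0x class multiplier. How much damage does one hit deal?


Sum base + weapon + str = 240 + 78 + 22 = 340
Multiply by 2.0:
340 * 2.0 = 680.0

680.0 damage


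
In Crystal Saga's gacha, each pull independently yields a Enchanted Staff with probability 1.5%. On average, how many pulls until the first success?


Expected pulls for a geometric distribution = 1/p = 100 / rate%
= 100 / 1.5
= 66.67

66.67 pulls


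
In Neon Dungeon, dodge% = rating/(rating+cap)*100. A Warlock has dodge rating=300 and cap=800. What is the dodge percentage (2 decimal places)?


dodge% = 300 / (300 + 800) * 100
= 300 / 1100 * 100
= 0.272727 * 100
= 27.27%

27.27%


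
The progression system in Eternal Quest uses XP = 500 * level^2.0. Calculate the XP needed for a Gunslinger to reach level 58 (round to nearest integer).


XP = 500 * level^2.0
Substitute level = 58:
XP = 500 * 58^2.0
= 500 * 3364.0
= 1682000

1682000 XP


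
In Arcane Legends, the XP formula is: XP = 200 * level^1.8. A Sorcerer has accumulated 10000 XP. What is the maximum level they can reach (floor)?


XP = 200 * level^1.8, so level = (XP / 200)^(1/1.8)
= (10000 / 200)^(1/1.8)
= 50.0^0.5556
= 8.7876
Floor: level = 8

level 8


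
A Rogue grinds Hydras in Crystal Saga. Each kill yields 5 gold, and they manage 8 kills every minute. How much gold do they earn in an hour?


Gold per minute = 5 * 8 = 40
Gold per hour = 40 * 60 = 2400

2400 gold/hour


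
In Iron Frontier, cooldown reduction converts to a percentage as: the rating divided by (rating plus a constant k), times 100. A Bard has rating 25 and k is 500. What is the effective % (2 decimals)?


effective% = rating / (rating + k) * 100
= 25 / (25 + 500) * 100
= 25 / 525 * 100
= 0.047619 * 100
= 4.76%

4.76%


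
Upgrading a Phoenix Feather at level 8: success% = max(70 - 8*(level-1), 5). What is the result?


raw_rate = 70 - 8 * (8 - 1)
= 70 - 8 * 7
= 70 - 56
= 14
Apply floor: max(14, 5) = 14%

14%


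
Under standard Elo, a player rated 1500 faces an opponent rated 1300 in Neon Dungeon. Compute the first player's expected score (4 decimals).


Elo expected score: Ea = 1/(1 + 10^((Rb-Ra)/400))
Rb - Ra = 1300 - 1500 = -200
(Rb-Ra)/400 = -200/400 = -0.5
10^-0.5 = 0.316228
Ea = 1/(1 + 0.316228) = 1/1.316228 = 0.7597

0.7597


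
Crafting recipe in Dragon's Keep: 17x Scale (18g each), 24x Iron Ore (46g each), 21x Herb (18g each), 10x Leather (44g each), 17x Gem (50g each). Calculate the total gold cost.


Cost breakdown:
  Scale: 17 * 18 = 306
  Iron Ore: 24 * 46 = 1104
  Herb: 21 * 18 = 378
  Leather: 10 * 44 = 440
  Gem: 17 * 50 = 850
Total = 306 + 1104 + 378 + 440 + 850 = 3078

3078 gold


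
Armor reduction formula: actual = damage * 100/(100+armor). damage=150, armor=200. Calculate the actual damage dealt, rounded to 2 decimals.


actual = 150 * 100 / (100 + 200)
= 150 * 100 / 300
= 15000 / 300
= 50.00

50.00 damage


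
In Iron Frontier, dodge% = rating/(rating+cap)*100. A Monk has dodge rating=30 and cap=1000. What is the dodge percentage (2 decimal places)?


dodge% = 30 / (30 + 1000) * 100
= 30 / 1030 * 100
= 0.029126 * 100
= 2.91%

2.91%


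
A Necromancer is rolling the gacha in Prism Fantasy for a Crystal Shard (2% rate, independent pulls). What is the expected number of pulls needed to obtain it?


Expected pulls for a geometric distribution = 1/p = 100 / rate%
= 100 / 2
= 50.0

50.0 pulls


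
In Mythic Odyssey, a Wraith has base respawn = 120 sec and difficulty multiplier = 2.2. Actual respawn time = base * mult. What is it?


Respawn time = base * multiplier
= 120 * 2.2
= 264.0 seconds

264.0 seconds


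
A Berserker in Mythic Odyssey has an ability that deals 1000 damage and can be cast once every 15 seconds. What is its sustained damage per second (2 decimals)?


DPS = damage / cooldown
= 1000 / 15
= 66.67

66.67 DPS


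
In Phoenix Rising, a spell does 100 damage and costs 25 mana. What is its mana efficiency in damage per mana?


Efficiency = damage / mana
= 100 / 25
= 4.00

4.00 dmg/mana


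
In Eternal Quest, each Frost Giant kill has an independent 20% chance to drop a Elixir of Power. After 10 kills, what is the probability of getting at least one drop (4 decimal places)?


P(at least one) = 1 - P(none) = 1 - (1-p)^n
p = 20/100 = 0.2
1 - p = 0.8
(1 - p)^10 = 0.8^10 = 0.107374
P(at least one) = 1 - 0.107374 = 0.8926

0.8926


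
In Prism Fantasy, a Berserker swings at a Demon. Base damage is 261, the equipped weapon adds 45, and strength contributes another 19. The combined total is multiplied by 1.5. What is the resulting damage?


Sum base + weapon + str = 261 + 45 + 19 = 325
Multiply by 1.5:
325 * 1.5 = 487.5

487.5 damage


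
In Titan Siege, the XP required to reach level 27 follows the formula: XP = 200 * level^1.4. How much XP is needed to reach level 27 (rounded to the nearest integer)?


XP = 200 * level^1.4
Substitute level = 27:
XP = 200 * 27^1.4
= 200 * 100.9042
= 20181

20181 XP


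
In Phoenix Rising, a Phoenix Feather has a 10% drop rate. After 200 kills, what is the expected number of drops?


Expected drops = kills * (drop_rate / 100)
= 200 * (10 / 100)
= 200 * 0.1
= 20.0

20.0 drops


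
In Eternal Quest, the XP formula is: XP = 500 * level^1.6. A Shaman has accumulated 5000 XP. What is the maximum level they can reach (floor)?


XP = 500 * level^1.6, so level = (XP / 500)^(1/1.6)
= (5000 / 500)^(1/1.6)
= 10.0^0.625
= 4.217
Floor: level = 4

level 4


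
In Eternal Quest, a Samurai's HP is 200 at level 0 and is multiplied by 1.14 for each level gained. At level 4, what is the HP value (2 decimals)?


value = base * growth^level
= 200 * 1.14^4
= 200 * 1.68896
= 337.79

337.79 HP


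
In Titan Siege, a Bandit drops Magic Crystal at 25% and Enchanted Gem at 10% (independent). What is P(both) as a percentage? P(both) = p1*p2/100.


For independent events, P(both) = P(A) * P(B)
= 25% * 10%
= 250 / 100 %
= 2.5%

2.5%


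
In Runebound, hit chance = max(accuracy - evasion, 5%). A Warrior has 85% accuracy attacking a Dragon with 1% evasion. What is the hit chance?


accuracy - evasion = 85 - 1 = 84
Apply floor: max(84, 5) = 84
Hit chance = 84%

84%


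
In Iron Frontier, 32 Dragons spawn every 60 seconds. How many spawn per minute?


Spawns per minute = count * (60 / interval)
= 32 * (60 / 60)
= 32 * 1.0
= 32.0

32.0 per minute


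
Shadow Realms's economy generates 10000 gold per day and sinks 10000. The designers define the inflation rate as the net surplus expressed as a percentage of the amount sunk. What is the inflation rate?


Net gold = 10000 - 10000 = 0
Inflation rate = net / sunk * 100 = 0 / 10000 * 100
= 0.0 * 100
= 0.00%

0.00%


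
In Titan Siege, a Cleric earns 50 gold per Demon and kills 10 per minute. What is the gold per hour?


Gold per minute = 50 * 10 = 500
Gold per hour = 500 * 60 = 30000

30000 gold/hour


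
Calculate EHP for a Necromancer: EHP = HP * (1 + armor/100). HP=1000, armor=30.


EHP = 1000 * (1 + 30/100)
= 1000 * (1 + 0.3)
= 1000 * 1.3
= 1300.0

1300.0 EHP


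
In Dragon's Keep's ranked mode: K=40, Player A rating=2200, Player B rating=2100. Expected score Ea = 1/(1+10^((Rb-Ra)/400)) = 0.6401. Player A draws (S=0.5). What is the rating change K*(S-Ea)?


Elo update: delta = K * (S - Ea), where S = 0.5 (draws)
S - Ea = 0.5 - 0.6401 = -0.1401
Rating change = 40 * -0.1401
= -5.60

-5.60 rating points


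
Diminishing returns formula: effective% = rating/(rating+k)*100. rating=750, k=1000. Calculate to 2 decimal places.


effective% = rating / (rating + k) * 100
= 750 / (750 + 1000) * 100
= 750 / 1750 * 100
= 0.428571 * 100
= 42.86%

42.86%


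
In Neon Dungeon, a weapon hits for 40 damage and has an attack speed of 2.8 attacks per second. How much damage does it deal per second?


DPS = damage * attack_speed
= 40 * 2.8
= 112.0

112.0 DPS


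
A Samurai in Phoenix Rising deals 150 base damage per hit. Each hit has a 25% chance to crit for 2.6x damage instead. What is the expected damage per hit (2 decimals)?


E[dmg] = base * (1 + crit_chance * (crit_mult - 1))
cc as decimal = 25/100 = 0.25
cm - 1 = 2.6 - 1 = 1.6
Bonus factor = 0.25 * 1.6 = 0.4
Total multiplier = 1 + 0.4 = 1.4
Expected damage = 150 * 1.4 = 210.00

210.00 damage


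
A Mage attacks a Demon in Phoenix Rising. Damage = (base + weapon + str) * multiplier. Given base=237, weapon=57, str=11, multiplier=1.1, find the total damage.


Sum base + weapon + str = 237 + 57 + 11 = 305
Multiply by 1.1:
305 * 1.1 = 335.5

335.5 damage


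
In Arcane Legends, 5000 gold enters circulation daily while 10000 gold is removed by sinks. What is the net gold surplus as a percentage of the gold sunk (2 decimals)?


Net gold = 5000 - 10000 = -5000
Inflation rate = net / sunk * 100 = -5000 / 10000 * 100
= -0.5 * 100
= -50.00%

-50.00%


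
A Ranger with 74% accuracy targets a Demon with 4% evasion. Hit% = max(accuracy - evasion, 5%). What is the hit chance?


accuracy - evasion = 74 - 4 = 70
Apply floor: max(70, 5) = 70
Hit chance = 70%

70%


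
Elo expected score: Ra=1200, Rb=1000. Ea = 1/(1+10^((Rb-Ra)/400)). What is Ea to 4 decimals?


Elo expected score: Ea = 1/(1 + 10^((Rb-Ra)/400))
Rb - Ra = 1000 - 1200 = -200
(Rb-Ra)/400 = -200/400 = -0.5
10^-0.5 = 0.316228
Ea = 1/(1 + 0.316228) = 1/1.316228 = 0.7597

0.7597


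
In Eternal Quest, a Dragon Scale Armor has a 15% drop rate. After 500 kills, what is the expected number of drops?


Expected drops = kills * (drop_rate / 100)
= 500 * (15 / 100)
= 500 * 0.15
= 75.0

75.0 drops


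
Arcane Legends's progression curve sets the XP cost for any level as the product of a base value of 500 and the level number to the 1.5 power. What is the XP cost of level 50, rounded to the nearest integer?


XP = 500 * level^1.5
Substitute level = 50:
XP = 500 * 50^1.5
= 500 * 353.5534
= 176777

176777 XP


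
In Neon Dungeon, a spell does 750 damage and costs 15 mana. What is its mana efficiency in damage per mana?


Efficiency = damage / mana
= 750 / 15
= 50.00

50.00 dmg/mana


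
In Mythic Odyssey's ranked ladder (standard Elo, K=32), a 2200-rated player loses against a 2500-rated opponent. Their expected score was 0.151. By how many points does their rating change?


Elo update: delta = K * (S - Ea), where S = 0 (loses)
S - Ea = 0 - 0.151 = -0.151
Rating change = 32 * -0.151
= -4.83

-4.83 rating points


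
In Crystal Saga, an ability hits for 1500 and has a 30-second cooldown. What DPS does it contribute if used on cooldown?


DPS = damage / cooldown
= 1500 / 30
= 50.00

50.00 DPS


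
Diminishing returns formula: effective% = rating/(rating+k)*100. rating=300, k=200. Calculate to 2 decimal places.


effective% = rating / (rating + k) * 100
= 300 / (300 + 200) * 100
= 300 / 500 * 100
= 0.6 * 100
= 60.00%

60.00%


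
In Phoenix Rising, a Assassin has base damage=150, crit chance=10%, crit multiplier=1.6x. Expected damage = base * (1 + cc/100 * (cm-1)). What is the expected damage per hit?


E[dmg] = base * (1 + crit_chance * (crit_mult - 1))
cc as decimal = 10/100 = 0.1
cm - 1 = 1.6 - 1 = 0.6
Bonus factor = 0.1 * 0.6 = 0.06
Total multiplier = 1 + 0.06 = 1.06
Expected damage = 150 * 1.06 = 159.00

159.00 damage


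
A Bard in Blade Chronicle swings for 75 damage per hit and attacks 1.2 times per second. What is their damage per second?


DPS = damage * attack_speed
= 75 * 1.2
= 90.0

90.0 DPS


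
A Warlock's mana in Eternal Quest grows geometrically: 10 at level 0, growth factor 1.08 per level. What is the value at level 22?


value = base * growth^level
= 10 * 1.08^22
= 10 * 5.43654
= 54.37

54.37 mana
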